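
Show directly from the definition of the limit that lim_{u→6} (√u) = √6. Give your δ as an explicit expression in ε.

δ = min(6, √6·ε)

Suppose ε > 0. We want δ > 0 such that 0 < |u − 6| < δ implies |√u − √6| < ε.
Rationalise: √u − √6 = (u − 6)/(√u + √6), so |√u − √6| = |u − 6|/(√u + √6).
Restrict δ ≤ 6 so that |u − 6| < 6 forces u > 0, and then √u + √6 > √6.
Hence |√u − √6| < |u − 6|/√6, which is < ε once |u − 6| < √6·ε.
Take δ = min(6, √6·ε). If 0 < |u − 6| < δ then u > 0 and |√u − √6| < |u − 6|/√6 < ε.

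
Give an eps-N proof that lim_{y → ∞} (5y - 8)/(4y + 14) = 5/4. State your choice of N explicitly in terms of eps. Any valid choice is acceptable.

Let eps > 0 be given. We seek N > 0 such that y > N implies |(5y - 8)/(4y + 14) − (5/4)| < eps.
(5y - 8)/(4y + 14) − (5/4) = (4(5y - 8) − 5(4y + 14)) / (4(4y + 14)) = -102/(4(4y + 14)).
For y > 0 we have 4y + 14 > 4y, so |(5y - 8)/(4y + 14) − (5/4)| = 102/(4(4y + 14)) < 102/(4·4y) = (51/8)/y.
Thus |(5y - 8)/(4y + 14) − (5/4)| < eps whenever y > (51/8)/eps.
Take N = (51/8)/eps. If y > N then |(5y - 8)/(4y + 14) − (5/4)| < (51/8)/y < eps.

N = (51/8)/eps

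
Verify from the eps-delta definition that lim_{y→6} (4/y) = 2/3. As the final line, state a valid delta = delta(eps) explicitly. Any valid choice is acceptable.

delta = min(3, (9/2)eps)

Fix eps > 0. We seek delta > 0 such that 0 < |y − 6| < delta implies |4/y − (2/3)| < eps.
|4/y − (2/3)| = 4·|6 − y|/(6·|y|) = 4|y − 6|/(6|y|).
Restrict delta ≤ 3. Then |y − 6| < 3 gives |y| > 3, so 6|y| > 18.
Then |4/y − (2/3)| < 4|y − 6|/18, which is < eps when |y − 6| < (9/2)eps.
Take delta = min(3, (9/2)eps). Then 0 < |y − 6| < delta gives both |y − 6| < 3 and |y − 6| < (9/2)eps, so |4/y − (2/3)| < eps.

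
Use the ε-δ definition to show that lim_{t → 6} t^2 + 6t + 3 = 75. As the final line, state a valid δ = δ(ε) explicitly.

Suppose ε > 0. We want δ > 0 such that 0 < |t − 6| < δ implies |(t^2 + 6t + 3) − 75| < ε.
(t^2 + 6t + 3) − 75 = t^2 + 6t - 72 = (t − 6)(t + 12).
So |(t^2 + 6t + 3) − 75| = |t − 6|·|t + 12|.
Assume first that |t − 6| < 1, so |t| < 7. Then |t + 12| ≤ 7 + 12 = 19.
Hence |(t^2 + 6t + 3) − 75| ≤ 19|t − 6| < ε provided |t − 6| < ε/19.
Take δ = min(1, ε/19). Then 0 < |t − 6| < δ gives both |t − 6| < 1 and |t − 6| < ε/19, so |(t^2 + 6t + 3) − 75| < ε.

δ = min(1, ε/19)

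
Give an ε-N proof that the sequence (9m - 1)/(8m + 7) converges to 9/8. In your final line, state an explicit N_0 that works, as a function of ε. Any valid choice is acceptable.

N_0 = (71/64)/ε

Let ε > 0. For m ≥ 1, |(9m - 1)/(8m + 7) − (9/8)| = |-71|/(8(8m + 7)) = 71/(8(8m + 7)).
Since 8m + 7 ≥ 8m for m ≥ 1, this is ≤ 71/(8·8m) = (71/64)/m.
So |(9m - 1)/(8m + 7) − (9/8)| < ε whenever m > (71/64)/ε.
Take N_0 = (71/64)/ε. If m > N_0 then |(9m - 1)/(8m + 7) − (9/8)| ≤ (71/64)/m < ε.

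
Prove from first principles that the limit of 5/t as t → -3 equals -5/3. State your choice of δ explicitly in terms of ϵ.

Let ϵ > 0. We seek δ > 0 such that 0 < |t + 3| < δ implies |5/t + 5/3| < ϵ.
|5/t + 5/3| = 5·|-3 − t|/(3·|t|) = 5|t + 3|/(3|t|).
Restrict δ ≤ 3/2. Then |t + 3| < 3/2 gives |t| > 3/2, so 3|t| > 9/2.
Then |5/t + 5/3| < 5|t + 3|/(9/2), which is < ϵ when |t + 3| < (9/10)ϵ.
Take δ = min(3/2, (9/10)ϵ). Then 0 < |t + 3| < δ gives both |t + 3| < 3/2 and |t + 3| < (9/10)ϵ, so |5/t + 5/3| < ϵ.

δ = min(3/2, (9/10)ϵ)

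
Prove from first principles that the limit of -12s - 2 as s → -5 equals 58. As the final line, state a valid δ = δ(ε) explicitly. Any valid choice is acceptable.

Let ε > 0 be given. We need δ > 0 so that 0 < |s + 5| < δ implies |(-12s - 2) − 58| < ε.
|(-12s - 2) − 58| = |-12s - 60| = 12|s + 5|.
So 12|s + 5| < ε exactly when |s + 5| < ε/12.
Take δ = ε/12. If 0 < |s + 5| < δ then |(-12s - 2) − 58| = 12|s + 5| < 12·(ε/12) = ε.

δ = ε/12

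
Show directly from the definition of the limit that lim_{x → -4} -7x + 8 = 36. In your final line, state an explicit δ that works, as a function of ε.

δ = ε/7

Let ε > 0 be given. We need δ > 0 so that 0 < |x + 4| < δ implies |(-7x + 8) − 36| < ε.
|(-7x + 8) − 36| = |-7x - 28| = 7|x + 4|.
So 7|x + 4| < ε exactly when |x + 4| < ε/7.
Take δ = ε/7. If 0 < |x + 4| < δ then |(-7x + 8) − 36| = 7|x + 4| < 7·(ε/7) = ε.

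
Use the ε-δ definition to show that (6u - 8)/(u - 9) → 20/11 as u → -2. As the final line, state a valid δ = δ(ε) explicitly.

δ = min(11/2, (121/92)ε)

Let ε > 0. We want δ > 0 with 0 < |u + 2| < δ ⇒ |(6u - 8)/(u - 9) − (20/11)| < ε.
Combining over a common denominator, (6u - 8)/(u - 9) − (20/11) = [(6u - 8)·(-11) − (-20)·(u - 9)] / [(-11)·(u - 9)] = -46(u + 2) / ((-11)(u - 9)).
So |(6u - 8)/(u - 9) − (20/11)| = 46|u + 2| / (11·|u − 9|).
Restrict δ ≤ 11/2. Then |u + 2| < 11/2 gives |u − 9| = |(u + 2) + (-11)| ≥ 11 − 11/2 = 11/2.
Hence |(6u - 8)/(u - 9) − (20/11)| < 46|u + 2|/(11·(11/2)) = (92/121)|u + 2|, which is < ε once |u + 2| < (121/92)ε.
Take δ = min(11/2, (121/92)ε). Then 0 < |u + 2| < δ forces both bounds, so |(6u - 8)/(u - 9) − (20/11)| < ε.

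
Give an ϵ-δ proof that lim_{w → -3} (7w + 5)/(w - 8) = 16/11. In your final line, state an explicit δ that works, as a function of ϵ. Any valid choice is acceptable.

δ = min(11/2, (121/122)ϵ)

Let ϵ > 0 be given. We want δ > 0 with 0 < |w + 3| < δ ⇒ |(7w + 5)/(w - 8) − (16/11)| < ϵ.
Combining over a common denominator, (7w + 5)/(w - 8) − (16/11) = [(7w + 5)·(-11) − (-16)·(w - 8)] / [(-11)·(w - 8)] = -61(w + 3) / ((-11)(w - 8)).
So |(7w + 5)/(w - 8) − (16/11)| = 61|w + 3| / (11·|w − 8|).
Require δ ≤ 11/2, so |w − 8| ≥ |-11| − |w + 3| > 11 − 11/2 = 11/2.
Hence |(7w + 5)/(w - 8) − (16/11)| < 61|w + 3|/(11·(11/2)) = (122/121)|w + 3|, which is < ϵ once |w + 3| < (121/122)ϵ.
Take δ = min(11/2, (121/122)ϵ). Then 0 < |w + 3| < δ forces both bounds, so |(7w + 5)/(w - 8) − (16/11)| < ϵ.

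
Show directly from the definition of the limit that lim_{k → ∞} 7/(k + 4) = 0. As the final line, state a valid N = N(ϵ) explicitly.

N = 7/ϵ

Let ϵ > 0. For k ≥ 1, |7/(k + 4) − 0| = 7/(k + 4) ≤ 7/k.
We need 7/k < ϵ, i.e. k > 7/ϵ.
Take N = 7/ϵ. If k > N then |7/(k + 4)| ≤ 7/k < ϵ.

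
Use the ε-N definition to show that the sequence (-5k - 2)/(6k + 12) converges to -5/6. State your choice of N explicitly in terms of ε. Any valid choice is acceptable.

Fix ε > 0. For k ≥ 1, |(-5k - 2)/(6k + 12) + 5/6| = |48|/(6(6k + 12)) = 48/(6(6k + 12)).
Since 6k + 12 ≥ 6k for k ≥ 1, this is ≤ 48/(6·6k) = (4/3)/k.
So |(-5k - 2)/(6k + 12) + 5/6| < ε whenever k > (4/3)/ε.
Take N = (4/3)/ε. If k > N then |(-5k - 2)/(6k + 12) + 5/6| ≤ (4/3)/k < ε.

N = (4/3)/ε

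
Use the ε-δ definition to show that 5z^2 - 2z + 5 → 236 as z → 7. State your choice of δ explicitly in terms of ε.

δ = min(1, ε/73)

Fix ε > 0. We want δ > 0 such that 0 < |z − 7| < δ implies |(5z^2 - 2z + 5) − 236| < ε.
(5z^2 - 2z + 5) − 236 = 5z^2 - 2z - 231 = (z − 7)(5z + 33).
So |(5z^2 - 2z + 5) − 236| = |z − 7|·|5z + 33|.
Require δ ≤ 1. Then |z − 7| < 1 gives |z| < 8, and by the triangle inequality |5z + 33| ≤ 5·8 + 33 = 73.
Hence |(5z^2 - 2z + 5) − 236| ≤ 73|z − 7| < ε provided |z − 7| < ε/73.
Choosing δ = min(1, ε/73) ensures both conditions, hence |(5z^2 - 2z + 5) − 236| < ε.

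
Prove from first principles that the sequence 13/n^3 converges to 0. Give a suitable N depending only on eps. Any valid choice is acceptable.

N = (13/eps)^{1/3}

Let eps > 0. For n ≥ 1, |13/n^3 − 0| = 13/n^3.
13/n^3 < eps ⇔ n^3 > 13/eps ⇔ n > (13/eps)^{1/3}.
Take N = (13/eps)^{1/3}. Then n > N implies 13/n^3 < eps.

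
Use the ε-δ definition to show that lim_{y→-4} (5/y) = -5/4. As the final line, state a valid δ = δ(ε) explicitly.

Let ε > 0. We seek δ > 0 such that 0 < |y + 4| < δ implies |5/y + 5/4| < ε.
|5/y + 5/4| = 5·|-4 − y|/(4·|y|) = 5|y + 4|/(4|y|).
Restrict δ ≤ 2. Then |y + 4| < 2 gives |y| > 2, so 4|y| > 8.
Then |5/y + 5/4| < 5|y + 4|/8, which is < ε when |y + 4| < (8/5)ε.
Take δ = min(2, (8/5)ε). Then 0 < |y + 4| < δ gives both |y + 4| < 2 and |y + 4| < (8/5)ε, so |5/y + 5/4| < ε.

δ = min(2, (8/5)ε)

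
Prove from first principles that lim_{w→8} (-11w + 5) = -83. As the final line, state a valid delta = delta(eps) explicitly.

Suppose eps > 0. We need delta > 0 so that 0 < |w − 8| < delta implies |(-11w + 5) + 83| < eps.
Since (-11w + 5) + 83 = -11(w − 8), we have |(-11w + 5) + 83| = 11|w − 8|.
Thus it suffices that |w − 8| < eps/11.
Choosing delta = eps/11 gives |(-11w + 5) + 83| = 11|w − 8| < eps whenever |w − 8| < delta.

delta = eps/11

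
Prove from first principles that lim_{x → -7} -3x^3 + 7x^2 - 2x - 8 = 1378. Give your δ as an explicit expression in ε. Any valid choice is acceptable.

Let ε > 0 be given. We want δ > 0 such that 0 < |x + 7| < δ implies |(-3x^3 + 7x^2 - 2x - 8) − 1378| < ε.
(-3x^3 + 7x^2 - 2x - 8) − 1378 = -3x^3 + 7x^2 - 2x - 1386 = (x + 7)(-3x^2 + 28x - 198).
So |(-3x^3 + 7x^2 - 2x - 8) − 1378| = |x + 7|·|-3x^2 + 28x - 198|.
Assume first that |x + 7| < 1, so |x| < 8. Then |-3x^2 + 28x - 198| ≤ 3·8^2 + 28·8 + 198 = 614.
Hence |(-3x^3 + 7x^2 - 2x - 8) − 1378| ≤ 614|x + 7| < ε provided |x + 7| < ε/614.
Take δ = min(1, ε/614). Then 0 < |x + 7| < δ gives both |x + 7| < 1 and |x + 7| < ε/614, so |(-3x^3 + 7x^2 - 2x - 8) − 1378| < ε.

δ = min(1, ε/614)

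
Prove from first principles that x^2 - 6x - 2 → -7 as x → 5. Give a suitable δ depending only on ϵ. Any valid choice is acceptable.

Fix ϵ > 0. We want δ > 0 such that 0 < |x − 5| < δ implies |(x^2 - 6x - 2) + 7| < ϵ.
(x^2 - 6x - 2) + 7 = x^2 - 6x + 5 = (x − 5)(x - 1).
So |(x^2 - 6x - 2) + 7| = |x − 5|·|x - 1|.
Assume first that |x − 5| < 2, so |x| < 7. Then |x - 1| ≤ 7 + 1 = 8.
Hence |(x^2 - 6x - 2) + 7| ≤ 8|x − 5| < ϵ provided |x − 5| < ϵ/8.
Take δ = min(2, ϵ/8). Then 0 < |x − 5| < δ gives both |x − 5| < 2 and |x − 5| < ϵ/8, so |(x^2 - 6x - 2) + 7| < ϵ.

δ = min(2, ϵ/8)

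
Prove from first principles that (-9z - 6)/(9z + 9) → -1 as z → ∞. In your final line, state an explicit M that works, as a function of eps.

M = (1/3)/eps

Suppose eps > 0. We seek M > 0 such that z > M implies |(-9z - 6)/(9z + 9) + 1| < eps.
(-9z - 6)/(9z + 9) + 1 = (9(-9z - 6) − (-9)(9z + 9)) / (9(9z + 9)) = 27/(9(9z + 9)).
For z > 0 we have 9z + 9 > 9z, so |(-9z - 6)/(9z + 9) + 1| = 27/(9(9z + 9)) < 27/(9·9z) = (1/3)/z.
Thus |(-9z - 6)/(9z + 9) + 1| < eps whenever z > (1/3)/eps.
Take M = (1/3)/eps. If z > M then |(-9z - 6)/(9z + 9) + 1| < (1/3)/z < eps.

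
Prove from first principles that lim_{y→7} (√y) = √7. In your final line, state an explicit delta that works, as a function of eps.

delta = min(7, √7·eps)

Fix eps > 0. We want delta > 0 such that 0 < |y − 7| < delta implies |√y − √7| < eps.
Multiplying by the conjugate, |√y − √7| = |y − 7|/(√y + √7).
Restrict delta ≤ 7 so that |y − 7| < 7 forces y > 0, and then √y + √7 > √7.
Hence |√y − √7| < |y − 7|/√7, which is < eps once |y − 7| < √7·eps.
Take delta = min(7, √7·eps). If 0 < |y − 7| < delta then y > 0 and |√y − √7| < |y − 7|/√7 < eps.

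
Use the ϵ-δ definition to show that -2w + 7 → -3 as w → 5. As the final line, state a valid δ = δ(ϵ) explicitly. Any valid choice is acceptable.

Fix ϵ > 0. We need δ > 0 so that 0 < |w − 5| < δ implies |(-2w + 7) + 3| < ϵ.
Since (-2w + 7) + 3 = -2(w − 5), we have |(-2w + 7) + 3| = 2|w − 5|.
Thus it suffices that |w − 5| < ϵ/2.
Choosing δ = ϵ/2 gives |(-2w + 7) + 3| = 2|w − 5| < ϵ whenever |w − 5| < δ.

δ = ϵ/2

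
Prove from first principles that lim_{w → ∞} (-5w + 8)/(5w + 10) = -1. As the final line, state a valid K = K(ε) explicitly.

K = (18/5)/ε

Let ε > 0. We seek K > 0 such that w > K implies |(-5w + 8)/(5w + 10) + 1| < ε.
(-5w + 8)/(5w + 10) + 1 = (5(-5w + 8) − (-5)(5w + 10)) / (5(5w + 10)) = 90/(5(5w + 10)).
For w > 0 we have 5w + 10 > 5w, so |(-5w + 8)/(5w + 10) + 1| = 90/(5(5w + 10)) < 90/(5·5w) = (18/5)/w.
Thus |(-5w + 8)/(5w + 10) + 1| < ε whenever w > (18/5)/ε.
Take K = (18/5)/ε. If w > K then |(-5w + 8)/(5w + 10) + 1| < (18/5)/w < ε.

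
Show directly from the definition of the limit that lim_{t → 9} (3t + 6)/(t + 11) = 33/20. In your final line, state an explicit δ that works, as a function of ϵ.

Suppose ϵ > 0. We want δ > 0 with 0 < |t − 9| < δ ⇒ |(3t + 6)/(t + 11) − (33/20)| < ϵ.
Combining over a common denominator, (3t + 6)/(t + 11) − (33/20) = [(3t + 6)·20 − 33·(t + 11)] / [20·(t + 11)] = 27(t − 9) / (20(t + 11)).
So |(3t + 6)/(t + 11) − (33/20)| = 27|t − 9| / (20·|t + 11|).
Require δ ≤ 10, so |t + 11| ≥ |20| − |t − 9| > 20 − 10 = 10.
Hence |(3t + 6)/(t + 11) − (33/20)| < 27|t − 9|/(20·10) = (27/200)|t − 9|, which is < ϵ once |t − 9| < (200/27)ϵ.
Take δ = min(10, (200/27)ϵ). Then 0 < |t − 9| < δ forces both bounds, so |(3t + 6)/(t + 11) − (33/20)| < ϵ.

δ = min(10, (200/27)ϵ)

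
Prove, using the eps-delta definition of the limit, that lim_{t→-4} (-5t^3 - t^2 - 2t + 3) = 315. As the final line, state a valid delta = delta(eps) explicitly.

delta = min(1, eps/298)

Let eps > 0 be given. We want delta > 0 such that 0 < |t + 4| < delta implies |(-5t^3 - t^2 - 2t + 3) − 315| < eps.
(-5t^3 - t^2 - 2t + 3) − 315 = -5t^3 - t^2 - 2t - 312 = (t + 4)(-5t^2 + 19t - 78).
So |(-5t^3 - t^2 - 2t + 3) − 315| = |t + 4|·|-5t^2 + 19t - 78|.
Require delta ≤ 1. Then |t + 4| < 1 gives |t| < 5, and by the triangle inequality |-5t^2 + 19t - 78| ≤ 5·5^2 + 19·5 + 78 = 298.
Hence |(-5t^3 - t^2 - 2t + 3) − 315| ≤ 298|t + 4| < eps provided |t + 4| < eps/298.
Choosing delta = min(1, eps/298) ensures both conditions, hence |(-5t^3 - t^2 - 2t + 3) − 315| < eps.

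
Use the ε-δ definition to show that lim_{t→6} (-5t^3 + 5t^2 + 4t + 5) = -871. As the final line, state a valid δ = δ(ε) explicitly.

Let ε > 0 be given. We want δ > 0 such that 0 < |t − 6| < δ implies |(-5t^3 + 5t^2 + 4t + 5) + 871| < ε.
(-5t^3 + 5t^2 + 4t + 5) + 871 = -5t^3 + 5t^2 + 4t + 876 = (t − 6)(-5t^2 - 25t - 146).
So |(-5t^3 + 5t^2 + 4t + 5) + 871| = |t − 6|·|-5t^2 - 25t - 146|.
Assume first that |t − 6| < 1, so |t| < 7. Then |-5t^2 - 25t - 146| ≤ 5·7^2 + 25·7 + 146 = 566.
Hence |(-5t^3 + 5t^2 + 4t + 5) + 871| ≤ 566|t − 6| < ε provided |t − 6| < ε/566.
Take δ = min(1, ε/566). Then 0 < |t − 6| < δ gives both |t − 6| < 1 and |t − 6| < ε/566, so |(-5t^3 + 5t^2 + 4t + 5) + 871| < ε.

δ = min(1, ε/566)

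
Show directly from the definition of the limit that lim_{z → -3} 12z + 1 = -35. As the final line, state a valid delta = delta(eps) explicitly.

delta = eps/12

Fix eps > 0. We need delta > 0 so that 0 < |z + 3| < delta implies |(12z + 1) + 35| < eps.
Since (12z + 1) + 35 = 12(z + 3), we have |(12z + 1) + 35| = 12|z + 3|.
Thus it suffices that |z + 3| < eps/12.
Choosing delta = eps/12 gives |(12z + 1) + 35| = 12|z + 3| < eps whenever |z + 3| < delta.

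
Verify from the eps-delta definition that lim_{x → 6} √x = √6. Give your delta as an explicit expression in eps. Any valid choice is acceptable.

delta = min(6, √6·eps)

Let eps > 0. We want delta > 0 such that 0 < |x − 6| < delta implies |√x − √6| < eps.
Multiplying by the conjugate, |√x − √6| = |x − 6|/(√x + √6).
Restrict delta ≤ 6 so that |x − 6| < 6 forces x > 0, and then √x + √6 > √6.
Hence |√x − √6| < |x − 6|/√6, which is < eps once |x − 6| < √6·eps.
Take delta = min(6, √6·eps). If 0 < |x − 6| < delta then x > 0 and |√x − √6| < |x − 6|/√6 < eps.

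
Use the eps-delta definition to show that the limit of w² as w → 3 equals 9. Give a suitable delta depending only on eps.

delta = min(2, eps/8)

Fix eps > 0. We seek delta > 0 with 0 < |w − 3| < delta ⇒ |w² − 9| < eps.
Factor: w² − 9 = (w − 3)(w + 3), so |w² − 9| = |w − 3|·|w + 3|.
Impose delta ≤ 2 so that |w| < 5; then |w + 3| ≤ 8.
Hence |w² − 9| ≤ 8|w − 3|, which is < eps once |w − 3| < eps/8.
Take delta = min(2, eps/8). If 0 < |w − 3| < delta then both bounds hold and |w² − 9| ≤ 8|w − 3| < 8·(eps/8) = eps.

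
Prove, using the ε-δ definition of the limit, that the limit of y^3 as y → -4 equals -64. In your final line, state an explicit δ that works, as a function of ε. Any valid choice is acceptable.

Let ε > 0 be given. We seek δ > 0 with 0 < |y + 4| < δ ⇒ |y^3 + 64| < ε.
Factor: y^3 + 64 = (y + 4)(y^2 - 4y + 16), so |y^3 + 64| = |y + 4|·|y^2 - 4y + 16|.
Impose δ ≤ 1 so that |y| < 5; then |y^2 - 4y + 16| ≤ 61.
Hence |y^3 + 64| ≤ 61|y + 4|, which is < ε once |y + 4| < ε/61.
Take δ = min(1, ε/61). If 0 < |y + 4| < δ then both bounds hold and |y^3 + 64| ≤ 61|y + 4| < 61·(ε/61) = ε.

δ = min(1, ε/61)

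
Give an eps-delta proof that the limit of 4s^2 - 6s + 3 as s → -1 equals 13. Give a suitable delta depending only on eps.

delta = min(1, eps/18)

Suppose eps > 0. We want delta > 0 such that 0 < |s + 1| < delta implies |(4s^2 - 6s + 3) − 13| < eps.
(4s^2 - 6s + 3) − 13 = 4s^2 - 6s - 10 = (s + 1)(4s - 10).
So |(4s^2 - 6s + 3) − 13| = |s + 1|·|4s - 10|.
Require delta ≤ 1. Then |s + 1| < 1 gives |s| < 2, and by the triangle inequality |4s - 10| ≤ 4·2 + 10 = 18.
Hence |(4s^2 - 6s + 3) − 13| ≤ 18|s + 1| < eps provided |s + 1| < eps/18.
Take delta = min(1, eps/18). Then 0 < |s + 1| < delta gives both |s + 1| < 1 and |s + 1| < eps/18, so |(4s^2 - 6s + 3) − 13| < eps.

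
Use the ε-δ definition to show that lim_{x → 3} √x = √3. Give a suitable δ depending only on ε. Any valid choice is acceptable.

Let ε > 0. We want δ > 0 such that 0 < |x − 3| < δ implies |√x − √3| < ε.
Multiplying by the conjugate, |√x − √3| = |x − 3|/(√x + √3).
Restrict δ ≤ 3 so that |x − 3| < 3 forces x > 0, and then √x + √3 > √3.
Hence |√x − √3| < |x − 3|/√3, which is < ε once |x − 3| < √3·ε.
Take δ = min(3, √3·ε). If 0 < |x − 3| < δ then x > 0 and |√x − √3| < |x − 3|/√3 < ε.

δ = min(3, √3·ε)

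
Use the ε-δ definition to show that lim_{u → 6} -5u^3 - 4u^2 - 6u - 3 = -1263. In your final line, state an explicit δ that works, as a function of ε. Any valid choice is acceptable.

Let ε > 0. We want δ > 0 such that 0 < |u − 6| < δ implies |(-5u^3 - 4u^2 - 6u - 3) + 1263| < ε.
(-5u^3 - 4u^2 - 6u - 3) + 1263 = -5u^3 - 4u^2 - 6u + 1260 = (u − 6)(-5u^2 - 34u - 210).
So |(-5u^3 - 4u^2 - 6u - 3) + 1263| = |u − 6|·|-5u^2 - 34u - 210|.
Require δ ≤ 2. Then |u − 6| < 2 gives |u| < 8, and by the triangle inequality |-5u^2 - 34u - 210| ≤ 5·8^2 + 34·8 + 210 = 802.
Hence |(-5u^3 - 4u^2 - 6u - 3) + 1263| ≤ 802|u − 6| < ε provided |u − 6| < ε/802.
Take δ = min(2, ε/802). Then 0 < |u − 6| < δ gives both |u − 6| < 2 and |u − 6| < ε/802, so |(-5u^3 - 4u^2 - 6u - 3) + 1263| < ε.

δ = min(2, ε/802)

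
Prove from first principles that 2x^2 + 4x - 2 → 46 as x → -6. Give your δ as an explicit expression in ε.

Suppose ε > 0. We want δ > 0 such that 0 < |x + 6| < δ implies |(2x^2 + 4x - 2) − 46| < ε.
(2x^2 + 4x - 2) − 46 = 2x^2 + 4x - 48 = (x + 6)(2x - 8).
So |(2x^2 + 4x - 2) − 46| = |x + 6|·|2x - 8|.
Require δ ≤ 2. Then |x + 6| < 2 gives |x| < 8, and by the triangle inequality |2x - 8| ≤ 2·8 + 8 = 24.
Hence |(2x^2 + 4x - 2) − 46| ≤ 24|x + 6| < ε provided |x + 6| < ε/24.
Choosing δ = min(2, ε/24) ensures both conditions, hence |(2x^2 + 4x - 2) − 46| < ε.

δ = min(2, ε/24)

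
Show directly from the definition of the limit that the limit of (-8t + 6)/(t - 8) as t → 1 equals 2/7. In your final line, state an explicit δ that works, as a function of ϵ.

Let ϵ > 0. We want δ > 0 with 0 < |t − 1| < δ ⇒ |(-8t + 6)/(t - 8) − (2/7)| < ϵ.
Combining over a common denominator, (-8t + 6)/(t - 8) − (2/7) = [(-8t + 6)·(-7) − (-2)·(t - 8)] / [(-7)·(t - 8)] = 58(t − 1) / ((-7)(t - 8)).
So |(-8t + 6)/(t - 8) − (2/7)| = 58|t − 1| / (7·|t − 8|).
Require δ ≤ 7/2, so |t − 8| ≥ |-7| − |t − 1| > 7 − 7/2 = 7/2.
Hence |(-8t + 6)/(t - 8) − (2/7)| < 58|t − 1|/(7·(7/2)) = (116/49)|t − 1|, which is < ϵ once |t − 1| < (49/116)ϵ.
Take δ = min(7/2, (49/116)ϵ). Then 0 < |t − 1| < δ forces both bounds, so |(-8t + 6)/(t - 8) − (2/7)| < ϵ.

δ = min(7/2, (49/116)ϵ)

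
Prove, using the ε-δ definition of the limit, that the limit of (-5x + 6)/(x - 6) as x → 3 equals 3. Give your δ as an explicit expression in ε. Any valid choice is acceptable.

Suppose ε > 0. We want δ > 0 with 0 < |x − 3| < δ ⇒ |(-5x + 6)/(x - 6) − 3| < ε.
Combining over a common denominator, (-5x + 6)/(x - 6) − 3 = [(-5x + 6)·(-3) − (-9)·(x - 6)] / [(-3)·(x - 6)] = 24(x − 3) / ((-3)(x - 6)).
So |(-5x + 6)/(x - 6) − 3| = 24|x − 3| / (3·|x − 6|).
Require δ ≤ 3/2, so |x − 6| ≥ |-3| − |x − 3| > 3 − 3/2 = 3/2.
Hence |(-5x + 6)/(x - 6) − 3| < 24|x − 3|/(3·(3/2)) = (16/3)|x − 3|, which is < ε once |x − 3| < (3/16)ε.
Take δ = min(3/2, (3/16)ε). Then 0 < |x − 3| < δ forces both bounds, so |(-5x + 6)/(x - 6) − 3| < ε.

δ = min(3/2, (3/16)ε)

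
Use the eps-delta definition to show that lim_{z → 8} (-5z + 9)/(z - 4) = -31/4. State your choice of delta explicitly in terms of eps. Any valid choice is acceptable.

delta = min(2, (8/11)eps)

Let eps > 0. We want delta > 0 with 0 < |z − 8| < delta ⇒ |(-5z + 9)/(z - 4) + 31/4| < eps.
Combining over a common denominator, (-5z + 9)/(z - 4) + 31/4 = [(-5z + 9)·4 − (-31)·(z - 4)] / [4·(z - 4)] = 11(z − 8) / (4(z - 4)).
So |(-5z + 9)/(z - 4) + 31/4| = 11|z − 8| / (4·|z − 4|).
Restrict delta ≤ 2. Then |z − 8| < 2 gives |z − 4| = |(z − 8) + 4| ≥ 4 − 2 = 2.
Hence |(-5z + 9)/(z - 4) + 31/4| < 11|z − 8|/(4·2) = (11/8)|z − 8|, which is < eps once |z − 8| < (8/11)eps.
Take delta = min(2, (8/11)eps). Then 0 < |z − 8| < delta forces both bounds, so |(-5z + 9)/(z - 4) + 31/4| < eps.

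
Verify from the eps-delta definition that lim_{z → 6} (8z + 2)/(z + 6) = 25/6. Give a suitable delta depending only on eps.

Fix eps > 0. We want delta > 0 with 0 < |z − 6| < delta ⇒ |(8z + 2)/(z + 6) − (25/6)| < eps.
Combining over a common denominator, (8z + 2)/(z + 6) − (25/6) = [(8z + 2)·12 − 50·(z + 6)] / [12·(z + 6)] = 46(z − 6) / (12(z + 6)).
So |(8z + 2)/(z + 6) − (25/6)| = 46|z − 6| / (12·|z + 6|).
Restrict delta ≤ 6. Then |z − 6| < 6 gives |z + 6| = |(z − 6) + 12| ≥ 12 − 6 = 6.
Hence |(8z + 2)/(z + 6) − (25/6)| < 46|z − 6|/(12·6) = (23/36)|z − 6|, which is < eps once |z − 6| < (36/23)eps.
Take delta = min(6, (36/23)eps). Then 0 < |z − 6| < delta forces both bounds, so |(8z + 2)/(z + 6) − (25/6)| < eps.

delta = min(6, (36/23)eps)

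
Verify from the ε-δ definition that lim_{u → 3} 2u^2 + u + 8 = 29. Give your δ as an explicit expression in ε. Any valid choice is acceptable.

δ = min(1, ε/15)

Let ε > 0. We want δ > 0 such that 0 < |u − 3| < δ implies |(2u^2 + u + 8) − 29| < ε.
(2u^2 + u + 8) − 29 = 2u^2 + u - 21 = (u − 3)(2u + 7).
So |(2u^2 + u + 8) − 29| = |u − 3|·|2u + 7|.
Assume first that |u − 3| < 1, so |u| < 4. Then |2u + 7| ≤ 2·4 + 7 = 15.
Hence |(2u^2 + u + 8) − 29| ≤ 15|u − 3| < ε provided |u − 3| < ε/15.
Take δ = min(1, ε/15). Then 0 < |u − 3| < δ gives both |u − 3| < 1 and |u − 3| < ε/15, so |(2u^2 + u + 8) − 29| < ε.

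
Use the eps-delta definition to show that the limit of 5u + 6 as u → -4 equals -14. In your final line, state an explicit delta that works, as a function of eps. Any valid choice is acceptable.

delta = eps/5

Let eps > 0. We need delta > 0 so that 0 < |u + 4| < delta implies |(5u + 6) + 14| < eps.
|(5u + 6) + 14| = |5u + 20| = 5|u + 4|.
So 5|u + 4| < eps exactly when |u + 4| < eps/5.
Choosing delta = eps/5 gives |(5u + 6) + 14| = 5|u + 4| < eps whenever |u + 4| < delta.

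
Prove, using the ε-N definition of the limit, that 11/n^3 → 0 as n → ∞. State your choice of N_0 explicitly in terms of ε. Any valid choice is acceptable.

Let ε > 0 be given. For n ≥ 1, |11/n^3 − 0| = 11/n^3.
11/n^3 < ε ⇔ n^3 > 11/ε ⇔ n > (11/ε)^{1/3}.
Take N_0 = (11/ε)^{1/3}. Then n > N_0 implies 11/n^3 < ε.

N_0 = (11/ε)^{1/3}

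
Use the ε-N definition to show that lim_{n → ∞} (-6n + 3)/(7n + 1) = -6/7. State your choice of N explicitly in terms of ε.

Let ε > 0. For n ≥ 1, |(-6n + 3)/(7n + 1) + 6/7| = |27|/(7(7n + 1)) = 27/(7(7n + 1)).
Since 7n + 1 ≥ 7n for n ≥ 1, this is ≤ 27/(7·7n) = (27/49)/n.
So |(-6n + 3)/(7n + 1) + 6/7| < ε whenever n > (27/49)/ε.
Take N = (27/49)/ε. If n > N then |(-6n + 3)/(7n + 1) + 6/7| ≤ (27/49)/n < ε.

N = (27/49)/ε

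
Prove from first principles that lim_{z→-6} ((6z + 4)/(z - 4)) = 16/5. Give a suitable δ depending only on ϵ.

δ = min(5, (25/14)ϵ)

Let ϵ > 0 be given. We want δ > 0 with 0 < |z + 6| < δ ⇒ |(6z + 4)/(z - 4) − (16/5)| < ϵ.
Combining over a common denominator, (6z + 4)/(z - 4) − (16/5) = [(6z + 4)·(-10) − (-32)·(z - 4)] / [(-10)·(z - 4)] = -28(z + 6) / ((-10)(z - 4)).
So |(6z + 4)/(z - 4) − (16/5)| = 28|z + 6| / (10·|z − 4|).
Restrict δ ≤ 5. Then |z + 6| < 5 gives |z − 4| = |(z + 6) + (-10)| ≥ 10 − 5 = 5.
Hence |(6z + 4)/(z - 4) − (16/5)| < 28|z + 6|/(10·5) = (14/25)|z + 6|, which is < ϵ once |z + 6| < (25/14)ϵ.
Take δ = min(5, (25/14)ϵ). Then 0 < |z + 6| < δ forces both bounds, so |(6z + 4)/(z - 4) − (16/5)| < ϵ.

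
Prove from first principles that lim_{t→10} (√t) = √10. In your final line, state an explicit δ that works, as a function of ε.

Suppose ε > 0. We want δ > 0 such that 0 < |t − 10| < δ implies |√t − √10| < ε.
Rationalise: √t − √10 = (t − 10)/(√t + √10), so |√t − √10| = |t − 10|/(√t + √10).
Restrict δ ≤ 10 so that |t − 10| < 10 forces t > 0, and then √t + √10 > √10.
Hence |√t − √10| < |t − 10|/√10, which is < ε once |t − 10| < √10·ε.
Take δ = min(10, √10·ε). If 0 < |t − 10| < δ then t > 0 and |√t − √10| < |t − 10|/√10 < ε.

δ = min(10, √10·ε)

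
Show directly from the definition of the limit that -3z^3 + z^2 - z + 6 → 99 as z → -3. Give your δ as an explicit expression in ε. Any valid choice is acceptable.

δ = min(2, ε/156)

Let ε > 0. We want δ > 0 such that 0 < |z + 3| < δ implies |(-3z^3 + z^2 - z + 6) − 99| < ε.
(-3z^3 + z^2 - z + 6) − 99 = -3z^3 + z^2 - z - 93 = (z + 3)(-3z^2 + 10z - 31).
So |(-3z^3 + z^2 - z + 6) − 99| = |z + 3|·|-3z^2 + 10z - 31|.
Assume first that |z + 3| < 2, so |z| < 5. Then |-3z^2 + 10z - 31| ≤ 3·5^2 + 10·5 + 31 = 156.
Hence |(-3z^3 + z^2 - z + 6) − 99| ≤ 156|z + 3| < ε provided |z + 3| < ε/156.
Take δ = min(2, ε/156). Then 0 < |z + 3| < δ gives both |z + 3| < 2 and |z + 3| < ε/156, so |(-3z^3 + z^2 - z + 6) − 99| < ε.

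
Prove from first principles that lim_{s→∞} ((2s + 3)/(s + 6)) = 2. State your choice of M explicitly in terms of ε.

M = 9/ε

Let ε > 0 be given. We seek M > 0 such that s > M implies |(2s + 3)/(s + 6) − 2| < ε.
(2s + 3)/(s + 6) − 2 = ((2s + 3) − 2(s + 6)) / ((s + 6)) = -9/((s + 6)).
For s > 0 we have s + 6 > s, so |(2s + 3)/(s + 6) − 2| = 9/((s + 6)) < 9/(s) = 9/s.
Thus |(2s + 3)/(s + 6) − 2| < ε whenever s > 9/ε.
Take M = 9/ε. If s > M then |(2s + 3)/(s + 6) − 2| < 9/s < ε.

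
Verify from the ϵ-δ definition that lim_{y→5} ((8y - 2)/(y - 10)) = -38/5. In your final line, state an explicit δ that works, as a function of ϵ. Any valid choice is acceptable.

δ = min(5/2, (25/156)ϵ)

Fix ϵ > 0. We want δ > 0 with 0 < |y − 5| < δ ⇒ |(8y - 2)/(y - 10) + 38/5| < ϵ.
Combining over a common denominator, (8y - 2)/(y - 10) + 38/5 = [(8y - 2)·(-5) − 38·(y - 10)] / [(-5)·(y - 10)] = -78(y − 5) / ((-5)(y - 10)).
So |(8y - 2)/(y - 10) + 38/5| = 78|y − 5| / (5·|y − 10|).
Restrict δ ≤ 5/2. Then |y − 5| < 5/2 gives |y − 10| = |(y − 5) + (-5)| ≥ 5 − 5/2 = 5/2.
Hence |(8y - 2)/(y - 10) + 38/5| < 78|y − 5|/(5·(5/2)) = (156/25)|y − 5|, which is < ϵ once |y − 5| < (25/156)ϵ.
Take δ = min(5/2, (25/156)ϵ). Then 0 < |y − 5| < δ forces both bounds, so |(8y - 2)/(y - 10) + 38/5| < ϵ.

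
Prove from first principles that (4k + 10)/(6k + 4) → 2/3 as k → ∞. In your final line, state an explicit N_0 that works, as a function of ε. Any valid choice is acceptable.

Let ε > 0 be given. For k ≥ 1, |(4k + 10)/(6k + 4) − (2/3)| = |44|/(6(6k + 4)) = 44/(6(6k + 4)).
Since 6k + 4 ≥ 6k for k ≥ 1, this is ≤ 44/(6·6k) = (11/9)/k.
So |(4k + 10)/(6k + 4) − (2/3)| < ε whenever k > (11/9)/ε.
Take N_0 = (11/9)/ε. If k > N_0 then |(4k + 10)/(6k + 4) − (2/3)| ≤ (11/9)/k < ε.

N_0 = (11/9)/ε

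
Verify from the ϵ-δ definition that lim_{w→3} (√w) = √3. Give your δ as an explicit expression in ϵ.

Fix ϵ > 0. We want δ > 0 such that 0 < |w − 3| < δ implies |√w − √3| < ϵ.
Rationalise: √w − √3 = (w − 3)/(√w + √3), so |√w − √3| = |w − 3|/(√w + √3).
Restrict δ ≤ 3 so that |w − 3| < 3 forces w > 0, and then √w + √3 > √3.
Hence |√w − √3| < |w − 3|/√3, which is < ϵ once |w − 3| < √3·ϵ.
Take δ = min(3, √3·ϵ). If 0 < |w − 3| < δ then w > 0 and |√w − √3| < |w − 3|/√3 < ϵ.

δ = min(3, √3·ϵ)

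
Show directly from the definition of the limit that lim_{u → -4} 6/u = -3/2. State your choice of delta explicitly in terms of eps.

Suppose eps > 0. We seek delta > 0 such that 0 < |u + 4| < delta implies |6/u + 3/2| < eps.
|6/u + 3/2| = 6·|-4 − u|/(4·|u|) = 6|u + 4|/(4|u|).
Restrict delta ≤ 2. Then |u + 4| < 2 gives |u| > 2, so 4|u| > 8.
Then |6/u + 3/2| < 6|u + 4|/8, which is < eps when |u + 4| < (4/3)eps.
Take delta = min(2, (4/3)eps). Then 0 < |u + 4| < delta gives both |u + 4| < 2 and |u + 4| < (4/3)eps, so |6/u + 3/2| < eps.

delta = min(2, (4/3)eps)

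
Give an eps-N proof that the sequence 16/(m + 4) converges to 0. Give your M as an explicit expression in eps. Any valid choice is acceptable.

M = 16/eps

Let eps > 0 be given. For m ≥ 1, |16/(m + 4) − 0| = 16/(m + 4) ≤ 16/m.
We need 16/m < eps, i.e. m > 16/eps.
Take M = 16/eps. If m > M then |16/(m + 4)| ≤ 16/m < eps.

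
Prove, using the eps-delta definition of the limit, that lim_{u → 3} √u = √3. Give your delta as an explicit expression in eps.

Let eps > 0 be given. We want delta > 0 such that 0 < |u − 3| < delta implies |√u − √3| < eps.
Multiplying by the conjugate, |√u − √3| = |u − 3|/(√u + √3).
Restrict delta ≤ 3 so that |u − 3| < 3 forces u > 0, and then √u + √3 > √3.
Hence |√u − √3| < |u − 3|/√3, which is < eps once |u − 3| < √3·eps.
Take delta = min(3, √3·eps). If 0 < |u − 3| < delta then u > 0 and |√u − √3| < |u − 3|/√3 < eps.

delta = min(3, √3·eps)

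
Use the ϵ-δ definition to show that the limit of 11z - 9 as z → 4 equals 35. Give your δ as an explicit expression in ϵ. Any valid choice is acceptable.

δ = ϵ/11

Let ϵ > 0 be given. We need δ > 0 so that 0 < |z − 4| < δ implies |(11z - 9) − 35| < ϵ.
|(11z - 9) − 35| = |11z - 44| = 11|z − 4|.
Thus it suffices that |z − 4| < ϵ/11.
Choosing δ = ϵ/11 gives |(11z - 9) − 35| = 11|z − 4| < ϵ whenever |z − 4| < δ.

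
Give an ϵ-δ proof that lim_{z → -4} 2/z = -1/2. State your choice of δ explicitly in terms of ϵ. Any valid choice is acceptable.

δ = min(2, 4ϵ)

Let ϵ > 0. We seek δ > 0 such that 0 < |z + 4| < δ implies |2/z + 1/2| < ϵ.
|2/z + 1/2| = 2·|-4 − z|/(4·|z|) = 2|z + 4|/(4|z|).
Restrict δ ≤ 2. Then |z + 4| < 2 gives |z| > 2, so 4|z| > 8.
Then |2/z + 1/2| < 2|z + 4|/8, which is < ϵ when |z + 4| < 4ϵ.
Take δ = min(2, 4ϵ). Then 0 < |z + 4| < δ gives both |z + 4| < 2 and |z + 4| < 4ϵ, so |2/z + 1/2| < ϵ.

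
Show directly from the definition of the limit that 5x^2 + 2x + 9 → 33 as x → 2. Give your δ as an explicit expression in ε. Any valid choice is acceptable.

δ = min(2, ε/32)

Let ε > 0. We want δ > 0 such that 0 < |x − 2| < δ implies |(5x^2 + 2x + 9) − 33| < ε.
(5x^2 + 2x + 9) − 33 = 5x^2 + 2x - 24 = (x − 2)(5x + 12).
So |(5x^2 + 2x + 9) − 33| = |x − 2|·|5x + 12|.
Assume first that |x − 2| < 2, so |x| < 4. Then |5x + 12| ≤ 5·4 + 12 = 32.
Hence |(5x^2 + 2x + 9) − 33| ≤ 32|x − 2| < ε provided |x − 2| < ε/32.
Take δ = min(2, ε/32). Then 0 < |x − 2| < δ gives both |x − 2| < 2 and |x − 2| < ε/32, so |(5x^2 + 2x + 9) − 33| < ε.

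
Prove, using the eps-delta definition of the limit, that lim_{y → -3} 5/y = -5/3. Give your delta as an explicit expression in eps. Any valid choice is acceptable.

delta = min(3/2, (9/10)eps)

Fix eps > 0. We seek delta > 0 such that 0 < |y + 3| < delta implies |5/y + 5/3| < eps.
|5/y + 5/3| = 5·|-3 − y|/(3·|y|) = 5|y + 3|/(3|y|).
Require delta ≤ 3/2 so that |y| > 3 − 3/2 = 3/2, hence 3|y| > 9/2.
Then |5/y + 5/3| < 5|y + 3|/(9/2), which is < eps when |y + 3| < (9/10)eps.
Take delta = min(3/2, (9/10)eps). Then 0 < |y + 3| < delta gives both |y + 3| < 3/2 and |y + 3| < (9/10)eps, so |5/y + 5/3| < eps.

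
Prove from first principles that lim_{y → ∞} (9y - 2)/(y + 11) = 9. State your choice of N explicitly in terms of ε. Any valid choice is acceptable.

N = 101/ε

Fix ε > 0. We seek N > 0 such that y > N implies |(9y - 2)/(y + 11) − 9| < ε.
(9y - 2)/(y + 11) − 9 = ((9y - 2) − 9(y + 11)) / ((y + 11)) = -101/((y + 11)).
For y > 0 we have y + 11 > y, so |(9y - 2)/(y + 11) − 9| = 101/((y + 11)) < 101/(y) = 101/y.
Thus |(9y - 2)/(y + 11) − 9| < ε whenever y > 101/ε.
Take N = 101/ε. If y > N then |(9y - 2)/(y + 11) − 9| < 101/y < ε.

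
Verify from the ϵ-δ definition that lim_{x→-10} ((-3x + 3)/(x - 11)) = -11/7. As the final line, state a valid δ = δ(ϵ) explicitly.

δ = min(21/2, (147/20)ϵ)

Suppose ϵ > 0. We want δ > 0 with 0 < |x + 10| < δ ⇒ |(-3x + 3)/(x - 11) + 11/7| < ϵ.
Combining over a common denominator, (-3x + 3)/(x - 11) + 11/7 = [(-3x + 3)·(-21) − 33·(x - 11)] / [(-21)·(x - 11)] = 30(x + 10) / ((-21)(x - 11)).
So |(-3x + 3)/(x - 11) + 11/7| = 30|x + 10| / (21·|x − 11|).
Restrict δ ≤ 21/2. Then |x + 10| < 21/2 gives |x − 11| = |(x + 10) + (-21)| ≥ 21 − 21/2 = 21/2.
Hence |(-3x + 3)/(x - 11) + 11/7| < 30|x + 10|/(21·(21/2)) = (20/147)|x + 10|, which is < ϵ once |x + 10| < (147/20)ϵ.
Take δ = min(21/2, (147/20)ϵ). Then 0 < |x + 10| < δ forces both bounds, so |(-3x + 3)/(x - 11) + 11/7| < ϵ.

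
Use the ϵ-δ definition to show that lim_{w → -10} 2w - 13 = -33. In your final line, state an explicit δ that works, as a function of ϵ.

δ = ϵ/2

Let ϵ > 0. We need δ > 0 so that 0 < |w + 10| < δ implies |(2w - 13) + 33| < ϵ.
|(2w - 13) + 33| = |2w + 20| = 2|w + 10|.
So 2|w + 10| < ϵ exactly when |w + 10| < ϵ/2.
Take δ = ϵ/2. If 0 < |w + 10| < δ then |(2w - 13) + 33| = 2|w + 10| < 2·(ϵ/2) = ϵ.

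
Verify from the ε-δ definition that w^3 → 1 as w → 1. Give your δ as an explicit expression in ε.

Suppose ε > 0. We seek δ > 0 with 0 < |w − 1| < δ ⇒ |w^3 − 1| < ε.
Factor: w^3 − 1 = (w − 1)(w^2 + w + 1), so |w^3 − 1| = |w − 1|·|w^2 + w + 1|.
Impose δ ≤ 1 so that |w| < 2; then |w^2 + w + 1| ≤ 7.
Hence |w^3 − 1| ≤ 7|w − 1|, which is < ε once |w − 1| < ε/7.
Take δ = min(1, ε/7). If 0 < |w − 1| < δ then both bounds hold and |w^3 − 1| ≤ 7|w − 1| < 7·(ε/7) = ε.

δ = min(1, ε/7)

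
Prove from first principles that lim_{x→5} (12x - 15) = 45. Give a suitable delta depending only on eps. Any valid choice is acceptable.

Suppose eps > 0. We need delta > 0 so that 0 < |x − 5| < delta implies |(12x - 15) − 45| < eps.
|(12x - 15) − 45| = |12x - 60| = 12|x − 5|.
So 12|x − 5| < eps exactly when |x − 5| < eps/12.
Take delta = eps/12. If 0 < |x − 5| < delta then |(12x - 15) − 45| = 12|x − 5| < 12·(eps/12) = eps.

delta = eps/12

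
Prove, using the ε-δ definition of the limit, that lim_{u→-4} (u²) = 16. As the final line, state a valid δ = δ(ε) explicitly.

δ = min(2, ε/10)

Fix ε > 0. We seek δ > 0 with 0 < |u + 4| < δ ⇒ |u² − 16| < ε.
Factor: u² − 16 = (u + 4)(u - 4), so |u² − 16| = |u + 4|·|u - 4|.
Restrict δ ≤ 2. Then |u + 4| < 2 gives |u| < 6, so by the triangle inequality |u - 4| ≤ 6 + 4 = 10.
Hence |u² − 16| ≤ 10|u + 4|, which is < ε once |u + 4| < ε/10.
Take δ = min(2, ε/10). If 0 < |u + 4| < δ then both bounds hold and |u² − 16| ≤ 10|u + 4| < 10·(ε/10) = ε.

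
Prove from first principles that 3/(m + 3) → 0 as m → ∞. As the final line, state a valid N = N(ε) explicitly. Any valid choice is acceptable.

Let ε > 0 be given. For m ≥ 1, |3/(m + 3) − 0| = 3/(m + 3) ≤ 3/m.
We need 3/m < ε, i.e. m > 3/ε.
Take N = 3/ε. If m > N then |3/(m + 3)| ≤ 3/m < ε.

N = 3/ε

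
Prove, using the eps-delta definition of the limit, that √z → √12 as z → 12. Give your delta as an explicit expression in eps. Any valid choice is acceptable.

delta = min(12, √12·eps)

Let eps > 0. We want delta > 0 such that 0 < |z − 12| < delta implies |√z − √12| < eps.
Multiplying by the conjugate, |√z − √12| = |z − 12|/(√z + √12).
Restrict delta ≤ 12 so that |z − 12| < 12 forces z > 0, and then √z + √12 > √12.
Hence |√z − √12| < |z − 12|/√12, which is < eps once |z − 12| < √12·eps.
Take delta = min(12, √12·eps). If 0 < |z − 12| < delta then z > 0 and |√z − √12| < |z − 12|/√12 < eps.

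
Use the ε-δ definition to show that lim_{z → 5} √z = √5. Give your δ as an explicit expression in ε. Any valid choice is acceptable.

Let ε > 0 be given. We want δ > 0 such that 0 < |z − 5| < δ implies |√z − √5| < ε.
Multiplying by the conjugate, |√z − √5| = |z − 5|/(√z + √5).
Restrict δ ≤ 5 so that |z − 5| < 5 forces z > 0, and then √z + √5 > √5.
Hence |√z − √5| < |z − 5|/√5, which is < ε once |z − 5| < √5·ε.
Take δ = min(5, √5·ε). If 0 < |z − 5| < δ then z > 0 and |√z − √5| < |z − 5|/√5 < ε.

δ = min(5, √5·ε)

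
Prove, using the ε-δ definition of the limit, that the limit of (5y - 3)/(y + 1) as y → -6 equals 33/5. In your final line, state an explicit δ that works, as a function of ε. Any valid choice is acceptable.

δ = min(5/2, (25/16)ε)

Fix ε > 0. We want δ > 0 with 0 < |y + 6| < δ ⇒ |(5y - 3)/(y + 1) − (33/5)| < ε.
Combining over a common denominator, (5y - 3)/(y + 1) − (33/5) = [(5y - 3)·(-5) − (-33)·(y + 1)] / [(-5)·(y + 1)] = 8(y + 6) / ((-5)(y + 1)).
So |(5y - 3)/(y + 1) − (33/5)| = 8|y + 6| / (5·|y + 1|).
Restrict δ ≤ 5/2. Then |y + 6| < 5/2 gives |y + 1| = |(y + 6) + (-5)| ≥ 5 − 5/2 = 5/2.
Hence |(5y - 3)/(y + 1) − (33/5)| < 8|y + 6|/(5·(5/2)) = (16/25)|y + 6|, which is < ε once |y + 6| < (25/16)ε.
Take δ = min(5/2, (25/16)ε). Then 0 < |y + 6| < δ forces both bounds, so |(5y - 3)/(y + 1) − (33/5)| < ε.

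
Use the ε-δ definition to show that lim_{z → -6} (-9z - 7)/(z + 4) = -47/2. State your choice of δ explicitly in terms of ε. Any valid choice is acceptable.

Fix ε > 0. We want δ > 0 with 0 < |z + 6| < δ ⇒ |(-9z - 7)/(z + 4) + 47/2| < ε.
Combining over a common denominator, (-9z - 7)/(z + 4) + 47/2 = [(-9z - 7)·(-2) − 47·(z + 4)] / [(-2)·(z + 4)] = -29(z + 6) / ((-2)(z + 4)).
So |(-9z - 7)/(z + 4) + 47/2| = 29|z + 6| / (2·|z + 4|).
Restrict δ ≤ 1. Then |z + 6| < 1 gives |z + 4| = |(z + 6) + (-2)| ≥ 2 − 1 = 1.
Hence |(-9z - 7)/(z + 4) + 47/2| < 29|z + 6|/(2·1) = (29/2)|z + 6|, which is < ε once |z + 6| < (2/29)ε.
Take δ = min(1, (2/29)ε). Then 0 < |z + 6| < δ forces both bounds, so |(-9z - 7)/(z + 4) + 47/2| < ε.

δ = min(1, (2/29)ε)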